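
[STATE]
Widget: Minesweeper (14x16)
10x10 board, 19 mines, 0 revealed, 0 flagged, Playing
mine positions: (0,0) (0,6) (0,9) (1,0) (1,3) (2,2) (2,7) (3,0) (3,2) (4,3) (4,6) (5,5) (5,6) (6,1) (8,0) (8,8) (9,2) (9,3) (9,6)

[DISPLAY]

■■■■■■■■■■    
■■■■■■■■■■    
■■■■■■■■■■    
■■■■■■■■■■    
■■■■■■■■■■    
■■■■■■■■■■    
■■■■■■■■■■    
■■■■■■■■■■    
■■■■■■■■■■    
■■■■■■■■■■    
              
              
              
              
              
              


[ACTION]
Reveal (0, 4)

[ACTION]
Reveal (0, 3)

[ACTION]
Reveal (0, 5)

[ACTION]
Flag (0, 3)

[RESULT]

■■■111■■■■    
■■■■■■■■■■    
■■■■■■■■■■    
■■■■■■■■■■    
■■■■■■■■■■    
■■■■■■■■■■    
■■■■■■■■■■    
■■■■■■■■■■    
■■■■■■■■■■    
■■■■■■■■■■    
              
              
              
              
              
              


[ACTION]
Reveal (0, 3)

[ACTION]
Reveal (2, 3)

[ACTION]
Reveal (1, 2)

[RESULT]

■■■111■■■■    
■■2■■■■■■■    
■■■3■■■■■■    
■■■■■■■■■■    
■■■■■■■■■■    
■■■■■■■■■■    
■■■■■■■■■■    
■■■■■■■■■■    
■■■■■■■■■■    
■■■■■■■■■■    
              
              
              
              
              
              


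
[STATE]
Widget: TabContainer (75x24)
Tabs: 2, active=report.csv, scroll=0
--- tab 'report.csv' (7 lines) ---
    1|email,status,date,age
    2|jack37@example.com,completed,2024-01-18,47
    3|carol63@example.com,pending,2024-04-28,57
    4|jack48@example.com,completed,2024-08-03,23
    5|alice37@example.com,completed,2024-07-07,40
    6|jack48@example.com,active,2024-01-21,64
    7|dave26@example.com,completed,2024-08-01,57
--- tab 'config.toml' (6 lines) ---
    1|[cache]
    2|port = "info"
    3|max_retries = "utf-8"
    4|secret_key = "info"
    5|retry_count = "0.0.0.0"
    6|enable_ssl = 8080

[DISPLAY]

[report.csv]│ config.toml                                                  
───────────────────────────────────────────────────────────────────────────
email,status,date,age                                                      
jack37@example.com,completed,2024-01-18,47                                 
carol63@example.com,pending,2024-04-28,57                                  
jack48@example.com,completed,2024-08-03,23                                 
alice37@example.com,completed,2024-07-07,40                                
jack48@example.com,active,2024-01-21,64                                    
dave26@example.com,completed,2024-08-01,57                                 
                                                                           
                                                                           
                                                                           
                                                                           
                                                                           
                                                                           
                                                                           
                                                                           
                                                                           
                                                                           
                                                                           
                                                                           
                                                                           
                                                                           
                                                                           


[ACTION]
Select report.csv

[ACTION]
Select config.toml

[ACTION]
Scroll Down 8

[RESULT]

 report.csv │[config.toml]                                                 
───────────────────────────────────────────────────────────────────────────
enable_ssl = 8080                                                          
                                                                           
                                                                           
                                                                           
                                                                           
                                                                           
                                                                           
                                                                           
                                                                           
                                                                           
                                                                           
                                                                           
                                                                           
                                                                           
                                                                           
                                                                           
                                                                           
                                                                           
                                                                           
                                                                           
                                                                           
                                                                           


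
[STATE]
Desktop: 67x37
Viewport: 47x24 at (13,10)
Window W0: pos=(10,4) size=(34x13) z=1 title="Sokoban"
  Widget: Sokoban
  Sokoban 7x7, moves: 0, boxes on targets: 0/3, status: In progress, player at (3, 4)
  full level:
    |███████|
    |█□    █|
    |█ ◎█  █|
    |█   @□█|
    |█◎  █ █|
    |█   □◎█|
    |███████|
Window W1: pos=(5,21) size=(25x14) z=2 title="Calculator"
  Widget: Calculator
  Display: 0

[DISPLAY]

  @□█                         ┃                
  █ █                         ┃                
  □◎█                         ┃                
█████                         ┃                
ves: 0  0/3                   ┃                
                              ┃                
━━━━━━━━━━━━━━━━━━━━━━━━━━━━━━┛                
                                               
                                               
                                               
                                               
━━━━━━━━━━━━━━━━┓                              
ator            ┃                              
────────────────┨                              
               0┃                              
─┬───┬───┐      ┃                              
 │ 9 │ ÷ │      ┃                              
─┼───┼───┤      ┃                              
 │ 6 │ × │      ┃                              
─┼───┼───┤      ┃                              
 │ 3 │ - │      ┃                              
─┼───┼───┤      ┃                              
 │ = │ + │      ┃                              
─┴───┴───┘      ┃                              


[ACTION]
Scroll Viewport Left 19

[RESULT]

          ┃█   @□█                         ┃   
          ┃█◎  █ █                         ┃   
          ┃█   □◎█                         ┃   
          ┃███████                         ┃   
          ┃Moves: 0  0/3                   ┃   
          ┃                                ┃   
          ┗━━━━━━━━━━━━━━━━━━━━━━━━━━━━━━━━┛   
                                               
                                               
                                               
                                               
     ┏━━━━━━━━━━━━━━━━━━━━━━━┓                 
     ┃ Calculator            ┃                 
     ┠───────────────────────┨                 
     ┃                      0┃                 
     ┃┌───┬───┬───┬───┐      ┃                 
     ┃│ 7 │ 8 │ 9 │ ÷ │      ┃                 
     ┃├───┼───┼───┼───┤      ┃                 
     ┃│ 4 │ 5 │ 6 │ × │      ┃                 
     ┃├───┼───┼───┼───┤      ┃                 
     ┃│ 1 │ 2 │ 3 │ - │      ┃                 
     ┃├───┼───┼───┼───┤      ┃                 
     ┃│ 0 │ . │ = │ + │      ┃                 
     ┃└───┴───┴───┴───┘      ┃                 


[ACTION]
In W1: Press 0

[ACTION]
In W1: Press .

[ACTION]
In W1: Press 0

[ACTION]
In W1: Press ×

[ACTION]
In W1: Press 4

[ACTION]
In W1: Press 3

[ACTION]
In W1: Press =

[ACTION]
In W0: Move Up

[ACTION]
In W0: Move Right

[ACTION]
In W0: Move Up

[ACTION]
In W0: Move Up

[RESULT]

          ┃█    □█                         ┃   
          ┃█◎  █ █                         ┃   
          ┃█   □◎█                         ┃   
          ┃███████                         ┃   
          ┃Moves: 3  0/3                   ┃   
          ┃                                ┃   
          ┗━━━━━━━━━━━━━━━━━━━━━━━━━━━━━━━━┛   
                                               
                                               
                                               
                                               
     ┏━━━━━━━━━━━━━━━━━━━━━━━┓                 
     ┃ Calculator            ┃                 
     ┠───────────────────────┨                 
     ┃                      0┃                 
     ┃┌───┬───┬───┬───┐      ┃                 
     ┃│ 7 │ 8 │ 9 │ ÷ │      ┃                 
     ┃├───┼───┼───┼───┤      ┃                 
     ┃│ 4 │ 5 │ 6 │ × │      ┃                 
     ┃├───┼───┼───┼───┤      ┃                 
     ┃│ 1 │ 2 │ 3 │ - │      ┃                 
     ┃├───┼───┼───┼───┤      ┃                 
     ┃│ 0 │ . │ = │ + │      ┃                 
     ┃└───┴───┴───┴───┘      ┃                 


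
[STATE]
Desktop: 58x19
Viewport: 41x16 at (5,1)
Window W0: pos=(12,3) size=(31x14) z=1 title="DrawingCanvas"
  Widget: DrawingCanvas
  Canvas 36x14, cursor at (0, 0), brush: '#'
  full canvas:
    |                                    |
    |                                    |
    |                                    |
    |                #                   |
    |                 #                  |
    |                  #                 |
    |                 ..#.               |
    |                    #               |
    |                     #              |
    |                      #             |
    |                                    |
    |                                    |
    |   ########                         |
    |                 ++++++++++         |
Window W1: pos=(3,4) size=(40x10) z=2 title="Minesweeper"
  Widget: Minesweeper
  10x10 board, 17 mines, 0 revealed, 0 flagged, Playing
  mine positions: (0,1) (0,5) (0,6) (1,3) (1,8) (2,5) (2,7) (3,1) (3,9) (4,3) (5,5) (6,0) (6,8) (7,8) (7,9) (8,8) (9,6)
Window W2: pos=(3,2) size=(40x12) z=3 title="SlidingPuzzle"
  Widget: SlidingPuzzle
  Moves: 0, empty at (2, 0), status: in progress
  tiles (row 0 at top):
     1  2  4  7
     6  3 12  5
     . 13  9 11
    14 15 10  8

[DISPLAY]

                                         
━━━━━━━━━━━━━━━━━━━━━━━━━━━━━━━━━━━━━┓   
SlidingPuzzle                        ┃   
─────────────────────────────────────┨   
────┬────┬────┬────┐                 ┃   
  1 │  2 │  4 │  7 │                 ┃   
────┼────┼────┼────┤                 ┃   
  6 │  3 │ 12 │  5 │                 ┃   
────┼────┼────┼────┤                 ┃   
    │ 13 │  9 │ 11 │                 ┃   
────┼────┼────┼────┤                 ┃   
 14 │ 15 │ 10 │  8 │                 ┃   
━━━━━━━━━━━━━━━━━━━━━━━━━━━━━━━━━━━━━┛   
       ┃                     #       ┃   
       ┃                      #      ┃   
       ┗━━━━━━━━━━━━━━━━━━━━━━━━━━━━━┛   


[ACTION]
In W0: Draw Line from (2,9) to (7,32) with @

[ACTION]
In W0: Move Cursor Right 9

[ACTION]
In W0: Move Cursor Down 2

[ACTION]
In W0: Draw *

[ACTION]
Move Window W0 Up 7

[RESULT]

       ┃ DrawingCanvas               ┃   
━━━━━━━━━━━━━━━━━━━━━━━━━━━━━━━━━━━━━┓   
SlidingPuzzle                        ┃   
─────────────────────────────────────┨   
────┬────┬────┬────┐                 ┃   
  1 │  2 │  4 │  7 │                 ┃   
────┼────┼────┼────┤                 ┃   
  6 │  3 │ 12 │  5 │                 ┃   
────┼────┼────┼────┤                 ┃   
    │ 13 │  9 │ 11 │                 ┃   
────┼────┼────┼────┤                 ┃   
 14 │ 15 │ 10 │  8 │                 ┃   
━━━━━━━━━━━━━━━━━━━━━━━━━━━━━━━━━━━━━┛   
                                         
                                         
                                         


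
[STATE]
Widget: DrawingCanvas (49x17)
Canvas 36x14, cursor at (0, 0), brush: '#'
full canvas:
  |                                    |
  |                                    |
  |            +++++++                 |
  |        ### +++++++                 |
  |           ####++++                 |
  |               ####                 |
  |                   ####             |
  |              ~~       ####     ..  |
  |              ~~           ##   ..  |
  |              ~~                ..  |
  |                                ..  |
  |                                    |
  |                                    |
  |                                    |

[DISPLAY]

+                                                
                                                 
            +++++++                              
        ### +++++++                              
           ####++++                              
               ####                              
                   ####                          
              ~~       ####     ..               
              ~~           ##   ..               
              ~~                ..               
                                ..               
                                                 
                                                 
                                                 
                                                 
                                                 
                                                 


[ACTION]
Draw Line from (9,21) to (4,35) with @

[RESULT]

+                                                
                                                 
            +++++++                              
        ### +++++++                              
           ####++++               @@             
               ####            @@@               
                   ####      @@                  
              ~~       ###@@@   ..               
              ~~       @@@ ##   ..               
              ~~     @@         ..               
                                ..               
                                                 
                                                 
                                                 
                                                 
                                                 
                                                 


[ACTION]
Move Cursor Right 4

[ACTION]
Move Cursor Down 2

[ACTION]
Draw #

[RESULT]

                                                 
                                                 
    #       +++++++                              
        ### +++++++                              
           ####++++               @@             
               ####            @@@               
                   ####      @@                  
              ~~       ###@@@   ..               
              ~~       @@@ ##   ..               
              ~~     @@         ..               
                                ..               
                                                 
                                                 
                                                 
                                                 
                                                 
                                                 


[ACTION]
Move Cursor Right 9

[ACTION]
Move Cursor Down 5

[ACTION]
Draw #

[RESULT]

                                                 
                                                 
    #       +++++++                              
        ### +++++++                              
           ####++++               @@             
               ####            @@@               
                   ####      @@                  
             #~~       ###@@@   ..               
              ~~       @@@ ##   ..               
              ~~     @@         ..               
                                ..               
                                                 
                                                 
                                                 
                                                 
                                                 
                                                 


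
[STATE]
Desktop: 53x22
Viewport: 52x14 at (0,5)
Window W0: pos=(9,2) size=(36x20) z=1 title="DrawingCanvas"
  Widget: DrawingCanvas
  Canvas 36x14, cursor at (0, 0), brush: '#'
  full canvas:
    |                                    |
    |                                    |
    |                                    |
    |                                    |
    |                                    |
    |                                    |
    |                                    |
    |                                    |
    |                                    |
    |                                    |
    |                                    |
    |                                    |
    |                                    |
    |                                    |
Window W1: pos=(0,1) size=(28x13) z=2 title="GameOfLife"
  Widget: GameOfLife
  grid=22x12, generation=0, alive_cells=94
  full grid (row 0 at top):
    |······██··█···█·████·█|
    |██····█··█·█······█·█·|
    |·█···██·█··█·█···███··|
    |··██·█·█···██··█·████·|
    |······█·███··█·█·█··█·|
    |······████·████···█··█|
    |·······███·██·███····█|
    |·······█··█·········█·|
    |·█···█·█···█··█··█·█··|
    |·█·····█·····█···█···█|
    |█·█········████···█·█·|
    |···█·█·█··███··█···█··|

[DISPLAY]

┃·█···██·█··█·█···███··    ┃                ┃       
┃··██·█·█···██··█·████·    ┃                ┃       
┃······█·███··█·█·█··█·    ┃                ┃       
┃······████·████···█··█    ┃                ┃       
┃·······███·██·███····█    ┃                ┃       
┃·······█··█·········█·    ┃                ┃       
┃·█···█·█···█··█··█·█··    ┃                ┃       
┃·█·····█·····█···█···█    ┃                ┃       
┗━━━━━━━━━━━━━━━━━━━━━━━━━━┛                ┃       
         ┃                                  ┃       
         ┃                                  ┃       
         ┃                                  ┃       
         ┃                                  ┃       
         ┃                                  ┃       


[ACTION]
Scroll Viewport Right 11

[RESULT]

·█···██·█··█·█···███··    ┃                ┃        
··██·█·█···██··█·████·    ┃                ┃        
······█·███··█·█·█··█·    ┃                ┃        
······████·████···█··█    ┃                ┃        
·······███·██·███····█    ┃                ┃        
·······█··█·········█·    ┃                ┃        
·█···█·█···█··█··█·█··    ┃                ┃        
·█·····█·····█···█···█    ┃                ┃        
━━━━━━━━━━━━━━━━━━━━━━━━━━┛                ┃        
        ┃                                  ┃        
        ┃                                  ┃        
        ┃                                  ┃        
        ┃                                  ┃        
        ┃                                  ┃        


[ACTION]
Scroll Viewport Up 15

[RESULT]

                                                    
━━━━━━━━━━━━━━━━━━━━━━━━━━┓                         
 GameOfLife               ┃━━━━━━━━━━━━━━━━┓        
──────────────────────────┨                ┃        
Gen: 0                    ┃────────────────┨        
·█···██·█··█·█···███··    ┃                ┃        
··██·█·█···██··█·████·    ┃                ┃        
······█·███··█·█·█··█·    ┃                ┃        
······████·████···█··█    ┃                ┃        
·······███·██·███····█    ┃                ┃        
·······█··█·········█·    ┃                ┃        
·█···█·█···█··█··█·█··    ┃                ┃        
·█·····█·····█···█···█    ┃                ┃        
━━━━━━━━━━━━━━━━━━━━━━━━━━┛                ┃        


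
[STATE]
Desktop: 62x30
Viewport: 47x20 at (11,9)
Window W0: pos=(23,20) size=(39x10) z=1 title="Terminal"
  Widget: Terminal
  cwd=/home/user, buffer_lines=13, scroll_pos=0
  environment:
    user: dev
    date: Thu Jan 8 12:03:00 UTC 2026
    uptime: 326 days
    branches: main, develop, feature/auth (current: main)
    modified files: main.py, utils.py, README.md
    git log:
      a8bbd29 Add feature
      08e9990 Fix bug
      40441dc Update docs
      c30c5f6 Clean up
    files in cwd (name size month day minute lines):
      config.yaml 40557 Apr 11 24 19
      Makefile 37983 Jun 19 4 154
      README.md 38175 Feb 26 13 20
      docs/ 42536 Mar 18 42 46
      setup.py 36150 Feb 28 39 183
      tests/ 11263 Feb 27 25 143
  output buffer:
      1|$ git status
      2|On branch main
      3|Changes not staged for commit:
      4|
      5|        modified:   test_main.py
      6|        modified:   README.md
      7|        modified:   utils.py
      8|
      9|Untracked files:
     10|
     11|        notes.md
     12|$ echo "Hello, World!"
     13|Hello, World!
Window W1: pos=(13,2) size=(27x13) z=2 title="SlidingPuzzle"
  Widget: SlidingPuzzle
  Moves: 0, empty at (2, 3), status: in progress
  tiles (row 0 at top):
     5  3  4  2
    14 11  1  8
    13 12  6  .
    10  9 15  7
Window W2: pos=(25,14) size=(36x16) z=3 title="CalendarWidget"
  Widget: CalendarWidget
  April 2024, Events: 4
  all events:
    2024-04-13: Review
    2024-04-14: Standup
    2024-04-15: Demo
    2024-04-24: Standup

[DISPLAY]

  ┃├────┼────┼────┼────┤    ┃                  
  ┃│ 13 │ 12 │  6 │    │    ┃                  
  ┃├────┼────┼────┼────┤    ┃                  
  ┃│ 10 │  9 │ 15 │  7 │    ┃                  
  ┃└────┴────┴────┴────┘    ┃                  
  ┗━━━━━━━━━━━┏━━━━━━━━━━━━━━━━━━━━━━━━━━━━━━━━
              ┃ CalendarWidget                 
              ┠────────────────────────────────
              ┃            April 2024          
              ┃Mo Tu We Th Fr Sa Su            
              ┃ 1  2  3  4  5  6  7            
            ┏━┃ 8  9 10 11 12 13* 14*          
            ┃ ┃15* 16 17 18 19 20 21           
            ┠─┃22 23 24* 25 26 27 28           
            ┃$┃29 30                           
            ┃O┃                                
            ┃C┃                                
            ┃ ┃                                
            ┃ ┃                                
            ┃ ┃                                


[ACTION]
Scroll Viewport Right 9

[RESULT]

────┼────┼────┼────┤    ┃                      
 13 │ 12 │  6 │    │    ┃                      
────┼────┼────┼────┤    ┃                      
 10 │  9 │ 15 │  7 │    ┃                      
────┴────┴────┴────┘    ┃                      
━━━━━━━━━━┏━━━━━━━━━━━━━━━━━━━━━━━━━━━━━━━━━━┓ 
          ┃ CalendarWidget                   ┃ 
          ┠──────────────────────────────────┨ 
          ┃            April 2024            ┃ 
          ┃Mo Tu We Th Fr Sa Su              ┃ 
          ┃ 1  2  3  4  5  6  7              ┃ 
        ┏━┃ 8  9 10 11 12 13* 14*            ┃┓
        ┃ ┃15* 16 17 18 19 20 21             ┃┃
        ┠─┃22 23 24* 25 26 27 28             ┃┨
        ┃$┃29 30                             ┃┃
        ┃O┃                                  ┃┃
        ┃C┃                                  ┃┃
        ┃ ┃                                  ┃┃
        ┃ ┃                                  ┃┃
        ┃ ┃                                  ┃┃


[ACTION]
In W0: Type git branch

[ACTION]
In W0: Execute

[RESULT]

────┼────┼────┼────┤    ┃                      
 13 │ 12 │  6 │    │    ┃                      
────┼────┼────┼────┤    ┃                      
 10 │  9 │ 15 │  7 │    ┃                      
────┴────┴────┴────┘    ┃                      
━━━━━━━━━━┏━━━━━━━━━━━━━━━━━━━━━━━━━━━━━━━━━━┓ 
          ┃ CalendarWidget                   ┃ 
          ┠──────────────────────────────────┨ 
          ┃            April 2024            ┃ 
          ┃Mo Tu We Th Fr Sa Su              ┃ 
          ┃ 1  2  3  4  5  6  7              ┃ 
        ┏━┃ 8  9 10 11 12 13* 14*            ┃┓
        ┃ ┃15* 16 17 18 19 20 21             ┃┃
        ┠─┃22 23 24* 25 26 27 28             ┃┨
        ┃H┃29 30                             ┃┃
        ┃$┃                                  ┃┃
        ┃*┃                                  ┃┃
        ┃ ┃                                  ┃┃
        ┃ ┃                                  ┃┃
        ┃$┃                                  ┃┃


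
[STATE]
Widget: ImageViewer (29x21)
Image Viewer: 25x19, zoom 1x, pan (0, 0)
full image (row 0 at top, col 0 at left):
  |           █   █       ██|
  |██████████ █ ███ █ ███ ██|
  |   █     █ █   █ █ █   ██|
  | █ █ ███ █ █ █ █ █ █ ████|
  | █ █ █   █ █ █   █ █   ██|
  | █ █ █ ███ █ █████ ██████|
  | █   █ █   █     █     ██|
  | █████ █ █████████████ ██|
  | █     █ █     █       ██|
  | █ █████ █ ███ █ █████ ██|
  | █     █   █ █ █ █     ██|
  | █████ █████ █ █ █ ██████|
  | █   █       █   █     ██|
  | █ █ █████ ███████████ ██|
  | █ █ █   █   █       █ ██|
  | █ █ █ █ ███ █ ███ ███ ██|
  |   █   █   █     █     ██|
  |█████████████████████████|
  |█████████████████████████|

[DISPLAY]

           █   █       ██    
██████████ █ ███ █ ███ ██    
   █     █ █   █ █ █   ██    
 █ █ ███ █ █ █ █ █ █ ████    
 █ █ █   █ █ █   █ █   ██    
 █ █ █ ███ █ █████ ██████    
 █   █ █   █     █     ██    
 █████ █ █████████████ ██    
 █     █ █     █       ██    
 █ █████ █ ███ █ █████ ██    
 █     █   █ █ █ █     ██    
 █████ █████ █ █ █ ██████    
 █   █       █   █     ██    
 █ █ █████ ███████████ ██    
 █ █ █   █   █       █ ██    
 █ █ █ █ ███ █ ███ ███ ██    
   █   █   █     █     ██    
█████████████████████████    
█████████████████████████    
                             
                             


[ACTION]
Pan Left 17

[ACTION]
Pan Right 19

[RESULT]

    ██                       
███ ██                       
█   ██                       
█ ████                       
█   ██                       
██████                       
    ██                       
███ ██                       
    ██                       
███ ██                       
    ██                       
██████                       
    ██                       
███ ██                       
  █ ██                       
███ ██                       
    ██                       
██████                       
██████                       
                             
                             


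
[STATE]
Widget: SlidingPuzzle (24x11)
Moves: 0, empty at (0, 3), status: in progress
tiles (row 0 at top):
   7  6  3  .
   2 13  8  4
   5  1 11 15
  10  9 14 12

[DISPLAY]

┌────┬────┬────┬────┐   
│  7 │  6 │  3 │    │   
├────┼────┼────┼────┤   
│  2 │ 13 │  8 │  4 │   
├────┼────┼────┼────┤   
│  5 │  1 │ 11 │ 15 │   
├────┼────┼────┼────┤   
│ 10 │  9 │ 14 │ 12 │   
└────┴────┴────┴────┘   
Moves: 0                
                        


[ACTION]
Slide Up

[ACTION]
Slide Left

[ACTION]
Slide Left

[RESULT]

┌────┬────┬────┬────┐   
│  7 │  6 │  3 │  4 │   
├────┼────┼────┼────┤   
│  2 │ 13 │  8 │    │   
├────┼────┼────┼────┤   
│  5 │  1 │ 11 │ 15 │   
├────┼────┼────┼────┤   
│ 10 │  9 │ 14 │ 12 │   
└────┴────┴────┴────┘   
Moves: 1                
                        


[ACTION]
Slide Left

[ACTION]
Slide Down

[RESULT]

┌────┬────┬────┬────┐   
│  7 │  6 │  3 │    │   
├────┼────┼────┼────┤   
│  2 │ 13 │  8 │  4 │   
├────┼────┼────┼────┤   
│  5 │  1 │ 11 │ 15 │   
├────┼────┼────┼────┤   
│ 10 │  9 │ 14 │ 12 │   
└────┴────┴────┴────┘   
Moves: 2                
                        


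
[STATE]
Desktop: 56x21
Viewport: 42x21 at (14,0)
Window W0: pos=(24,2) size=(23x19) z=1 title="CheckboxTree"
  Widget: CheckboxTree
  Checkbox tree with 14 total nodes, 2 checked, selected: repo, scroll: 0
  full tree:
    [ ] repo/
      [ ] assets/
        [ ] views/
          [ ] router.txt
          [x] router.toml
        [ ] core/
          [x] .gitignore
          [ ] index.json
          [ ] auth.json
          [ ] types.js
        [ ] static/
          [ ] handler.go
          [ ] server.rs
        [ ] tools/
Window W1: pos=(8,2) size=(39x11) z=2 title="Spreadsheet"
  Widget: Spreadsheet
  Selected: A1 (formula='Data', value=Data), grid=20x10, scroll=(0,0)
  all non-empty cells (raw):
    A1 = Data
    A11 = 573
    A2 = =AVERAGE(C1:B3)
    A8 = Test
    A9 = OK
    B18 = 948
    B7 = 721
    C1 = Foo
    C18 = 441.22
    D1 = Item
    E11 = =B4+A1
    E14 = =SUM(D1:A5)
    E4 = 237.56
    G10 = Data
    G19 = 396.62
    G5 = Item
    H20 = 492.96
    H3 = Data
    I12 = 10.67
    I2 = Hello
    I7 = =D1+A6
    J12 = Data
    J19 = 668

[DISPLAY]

                                          
                                          
━━━━━━━━━━━━━━━━━━━━━━━━━━━━━━━━┓         
adsheet                         ┃         
────────────────────────────────┨         
ata                             ┃         
  A       B       C       D     ┃         
--------------------------------┃         
Data]         0Foo     Item     ┃         
      0       0       0       0 ┃         
      0       0       0       0 ┃         
      0       0       0       0 ┃         
━━━━━━━━━━━━━━━━━━━━━━━━━━━━━━━━┛         
          ┃       [ ] auth.json ┃         
          ┃       [ ] types.js  ┃         
          ┃     [ ] static/     ┃         
          ┃       [ ] handler.go┃         
          ┃       [ ] server.rs ┃         
          ┃     [ ] tools/      ┃         
          ┃                     ┃         
          ┗━━━━━━━━━━━━━━━━━━━━━┛         


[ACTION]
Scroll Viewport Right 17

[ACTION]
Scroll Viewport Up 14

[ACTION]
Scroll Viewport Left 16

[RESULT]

                                          
                                          
        ┏━━━━━━━━━━━━━━━━━━━━━━━━━━━━━━━━━
        ┃ Spreadsheet                     
        ┠─────────────────────────────────
        ┃A1: Data                         
        ┃       A       B       C       D 
        ┃---------------------------------
        ┃  1 [Data]         0Foo     Item 
        ┃  2        0       0       0     
        ┃  3        0       0       0     
        ┃  4        0       0       0     
        ┗━━━━━━━━━━━━━━━━━━━━━━━━━━━━━━━━━
                        ┃       [ ] auth.j
                        ┃       [ ] types.
                        ┃     [ ] static/ 
                        ┃       [ ] handle
                        ┃       [ ] server
                        ┃     [ ] tools/  
                        ┃                 
                        ┗━━━━━━━━━━━━━━━━━


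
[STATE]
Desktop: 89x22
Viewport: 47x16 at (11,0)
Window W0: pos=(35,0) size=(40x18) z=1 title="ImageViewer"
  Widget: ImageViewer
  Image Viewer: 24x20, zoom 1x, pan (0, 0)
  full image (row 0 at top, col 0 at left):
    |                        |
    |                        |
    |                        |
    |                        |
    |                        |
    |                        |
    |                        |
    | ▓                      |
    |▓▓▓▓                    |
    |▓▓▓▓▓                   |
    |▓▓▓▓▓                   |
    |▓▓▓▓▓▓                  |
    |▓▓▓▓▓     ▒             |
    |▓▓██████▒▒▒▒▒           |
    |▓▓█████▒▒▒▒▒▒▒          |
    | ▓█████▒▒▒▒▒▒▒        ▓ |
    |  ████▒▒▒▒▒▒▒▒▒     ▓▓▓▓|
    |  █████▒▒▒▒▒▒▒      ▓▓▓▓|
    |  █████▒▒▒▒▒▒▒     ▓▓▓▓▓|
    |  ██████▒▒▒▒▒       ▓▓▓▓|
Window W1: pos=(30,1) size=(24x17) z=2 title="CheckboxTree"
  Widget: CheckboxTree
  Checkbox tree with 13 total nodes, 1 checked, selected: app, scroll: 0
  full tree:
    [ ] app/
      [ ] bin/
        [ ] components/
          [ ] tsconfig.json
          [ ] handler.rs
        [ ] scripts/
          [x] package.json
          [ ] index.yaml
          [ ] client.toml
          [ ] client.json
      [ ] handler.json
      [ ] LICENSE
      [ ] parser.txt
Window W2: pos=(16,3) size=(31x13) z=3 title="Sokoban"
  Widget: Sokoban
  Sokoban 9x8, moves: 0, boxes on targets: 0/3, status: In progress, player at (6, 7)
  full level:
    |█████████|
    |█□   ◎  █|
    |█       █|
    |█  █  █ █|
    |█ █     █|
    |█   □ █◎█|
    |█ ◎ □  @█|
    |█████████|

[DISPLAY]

                        ┏━━━━━━━━━━━━━━━━━━━━━━
                   ┏━━━━━━━━━━━━━━━━━━━━━━┓    
                   ┃ CheckboxTree         ┃────
     ┏━━━━━━━━━━━━━━━━━━━━━━━━━━━━━┓──────┨    
     ┃ Sokoban                     ┃      ┃    
     ┠─────────────────────────────┨      ┃    
     ┃█████████                    ┃nts/  ┃    
     ┃█□   ◎  █                    ┃fig.js┃    
     ┃█       █                    ┃er.rs ┃    
     ┃█  █  █ █                    ┃/     ┃    
     ┃█ █     █                    ┃ge.jso┃    
     ┃█   □ █◎█                    ┃.yaml ┃    
     ┃█ ◎ □  @█                    ┃t.toml┃    
     ┃█████████                    ┃t.json┃    
     ┃Moves: 0  0/3                ┃son   ┃    
     ┗━━━━━━━━━━━━━━━━━━━━━━━━━━━━━┛      ┃    


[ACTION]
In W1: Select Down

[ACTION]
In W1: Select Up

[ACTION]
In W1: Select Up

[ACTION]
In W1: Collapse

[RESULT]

                        ┏━━━━━━━━━━━━━━━━━━━━━━
                   ┏━━━━━━━━━━━━━━━━━━━━━━┓    
                   ┃ CheckboxTree         ┃────
     ┏━━━━━━━━━━━━━━━━━━━━━━━━━━━━━┓──────┨    
     ┃ Sokoban                     ┃      ┃    
     ┠─────────────────────────────┨      ┃    
     ┃█████████                    ┃      ┃    
     ┃█□   ◎  █                    ┃      ┃    
     ┃█       █                    ┃      ┃    
     ┃█  █  █ █                    ┃      ┃    
     ┃█ █     █                    ┃      ┃    
     ┃█   □ █◎█                    ┃      ┃    
     ┃█ ◎ □  @█                    ┃      ┃    
     ┃█████████                    ┃      ┃    
     ┃Moves: 0  0/3                ┃      ┃    
     ┗━━━━━━━━━━━━━━━━━━━━━━━━━━━━━┛      ┃    
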